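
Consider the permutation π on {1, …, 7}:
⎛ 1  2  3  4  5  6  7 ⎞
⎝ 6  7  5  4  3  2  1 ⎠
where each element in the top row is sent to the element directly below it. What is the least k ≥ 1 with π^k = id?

The disjoint-cycle form of π has cycle lengths 4, 2, 1.
Since disjoint cycles commute, ord(π) = lcm(4, 2) = 4.

4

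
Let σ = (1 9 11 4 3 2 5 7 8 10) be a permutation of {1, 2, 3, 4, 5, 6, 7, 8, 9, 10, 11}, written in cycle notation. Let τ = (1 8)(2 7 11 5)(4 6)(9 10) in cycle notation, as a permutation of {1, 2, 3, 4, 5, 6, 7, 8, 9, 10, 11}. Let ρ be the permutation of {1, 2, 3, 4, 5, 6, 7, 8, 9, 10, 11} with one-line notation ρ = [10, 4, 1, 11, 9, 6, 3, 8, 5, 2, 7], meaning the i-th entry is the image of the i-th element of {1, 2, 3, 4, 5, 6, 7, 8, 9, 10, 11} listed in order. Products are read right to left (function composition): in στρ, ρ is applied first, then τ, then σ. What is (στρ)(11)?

4

Apply the permutations in order: ρ(11) = 7, then τ(7) = 11, then σ(11) = 4. So (στρ)(11) = 4.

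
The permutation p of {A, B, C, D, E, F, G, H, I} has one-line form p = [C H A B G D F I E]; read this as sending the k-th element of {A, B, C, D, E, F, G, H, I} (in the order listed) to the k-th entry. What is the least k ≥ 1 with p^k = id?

14

Decomposing into disjoint cycles gives cycle lengths 7, 2.
The order is lcm(7, 2) = 14.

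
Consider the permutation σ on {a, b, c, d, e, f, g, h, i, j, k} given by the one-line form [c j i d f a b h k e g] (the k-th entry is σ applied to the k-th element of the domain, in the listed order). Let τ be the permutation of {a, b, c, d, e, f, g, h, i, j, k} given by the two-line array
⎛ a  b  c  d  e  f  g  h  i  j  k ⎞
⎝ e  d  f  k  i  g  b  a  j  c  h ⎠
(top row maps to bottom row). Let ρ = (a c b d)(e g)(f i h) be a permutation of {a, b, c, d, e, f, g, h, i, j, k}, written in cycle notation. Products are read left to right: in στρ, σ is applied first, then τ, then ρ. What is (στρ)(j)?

h

(στρ)(j) = ρ(τ(σ(j))). σ(j) = e, then τ(e) = i, then ρ(i) = h, so the result is h.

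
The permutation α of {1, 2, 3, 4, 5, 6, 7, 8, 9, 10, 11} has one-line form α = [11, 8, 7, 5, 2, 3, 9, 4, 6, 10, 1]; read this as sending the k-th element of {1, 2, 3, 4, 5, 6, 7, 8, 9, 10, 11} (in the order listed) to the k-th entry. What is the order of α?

4

Decomposing into disjoint cycles gives cycle lengths 4, 4, 2, 1.
The order is lcm(4, 4, 2) = 4.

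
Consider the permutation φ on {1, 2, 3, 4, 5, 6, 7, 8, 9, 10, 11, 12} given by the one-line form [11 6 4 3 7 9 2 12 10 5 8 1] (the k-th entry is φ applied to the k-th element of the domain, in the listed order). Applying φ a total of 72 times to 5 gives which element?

Tracing 5 → 7 → … returns to 5 after 6 steps, so 5 lies in a 6-cycle (2 6 9 10 5 7).
Since the cycle has length 6, φ^72 acts on it the same as φ^0 (72 mod 6 = 0).
So φ^72(5) = 5.

5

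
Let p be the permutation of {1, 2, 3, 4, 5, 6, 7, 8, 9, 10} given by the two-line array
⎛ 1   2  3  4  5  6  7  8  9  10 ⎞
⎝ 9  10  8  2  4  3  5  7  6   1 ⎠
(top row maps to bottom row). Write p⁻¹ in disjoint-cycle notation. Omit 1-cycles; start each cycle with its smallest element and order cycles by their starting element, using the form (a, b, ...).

(1, 10, 2, 4, 5, 7, 8, 3, 6, 9)

First write p in disjoint cycles: (1, 9, 6, 3, 8, 7, 5, 4, 2, 10).
Reversing each cycle (and rotating so the smallest element leads) gives p⁻¹ = (1, 10, 2, 4, 5, 7, 8, 3, 6, 9).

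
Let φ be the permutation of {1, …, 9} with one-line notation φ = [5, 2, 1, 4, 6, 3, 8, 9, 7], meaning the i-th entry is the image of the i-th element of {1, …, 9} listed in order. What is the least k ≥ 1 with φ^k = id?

12

Writing φ as disjoint cycles, the cycle lengths are 4, 3, 1, 1.
The order is lcm(4, 3) = 12.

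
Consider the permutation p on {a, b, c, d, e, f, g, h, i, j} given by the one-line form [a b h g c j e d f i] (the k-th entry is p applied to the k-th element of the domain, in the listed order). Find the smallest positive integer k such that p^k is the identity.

15

The disjoint-cycle form of p has cycle lengths 5, 3, 1, 1.
Since disjoint cycles commute, ord(p) = lcm(5, 3) = 15.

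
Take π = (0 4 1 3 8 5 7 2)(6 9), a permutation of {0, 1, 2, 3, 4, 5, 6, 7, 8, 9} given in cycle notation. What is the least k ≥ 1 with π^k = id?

8

The cycle type of π is (8, 2).
The order is lcm(8, 2) = 8.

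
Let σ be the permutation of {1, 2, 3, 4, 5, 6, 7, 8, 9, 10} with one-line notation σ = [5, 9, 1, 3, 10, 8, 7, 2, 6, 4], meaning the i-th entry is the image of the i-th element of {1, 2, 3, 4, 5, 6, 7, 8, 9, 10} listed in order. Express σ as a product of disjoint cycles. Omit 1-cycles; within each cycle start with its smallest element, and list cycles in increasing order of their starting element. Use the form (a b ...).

(1 5 10 4 3)(2 9 6 8)

Iterating σ from 1 gives 1 → 5 → 10 → 4 → 3 → 1; that is the 5-cycle (1 5 10 4 3).
Continuing from each remaining unvisited element yields (1 5 10 4 3)(2 9 6 8).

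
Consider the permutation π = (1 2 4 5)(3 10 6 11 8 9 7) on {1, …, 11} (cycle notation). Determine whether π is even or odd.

odd

The cycle lengths are 7, 4.
A cycle is odd iff its length is even; π has 1 even-length cycle, so sgn(π) = (−1)^1 and π is odd.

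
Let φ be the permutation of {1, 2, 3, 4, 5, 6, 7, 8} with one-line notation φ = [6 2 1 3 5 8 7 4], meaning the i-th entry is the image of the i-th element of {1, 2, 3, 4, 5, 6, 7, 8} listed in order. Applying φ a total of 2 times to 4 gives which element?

1

Tracing 4 → 3 → … returns to 4 after 5 steps, so 4 lies in a 5-cycle (1, 6, 8, 4, 3).
Advancing 2 steps from 4: 4 → 3 → 1.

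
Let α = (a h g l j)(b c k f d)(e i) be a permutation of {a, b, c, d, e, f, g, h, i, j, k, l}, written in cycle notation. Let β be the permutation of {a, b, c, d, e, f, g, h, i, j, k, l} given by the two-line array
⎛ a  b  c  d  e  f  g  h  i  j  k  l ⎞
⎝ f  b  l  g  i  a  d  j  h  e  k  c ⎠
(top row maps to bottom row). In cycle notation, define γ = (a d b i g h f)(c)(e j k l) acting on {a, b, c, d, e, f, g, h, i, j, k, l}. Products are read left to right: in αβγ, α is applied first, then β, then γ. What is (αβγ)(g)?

Chase g: α(g) = l; β(l) = c; γ(c) = c. Hence (αβγ)(g) = c.

c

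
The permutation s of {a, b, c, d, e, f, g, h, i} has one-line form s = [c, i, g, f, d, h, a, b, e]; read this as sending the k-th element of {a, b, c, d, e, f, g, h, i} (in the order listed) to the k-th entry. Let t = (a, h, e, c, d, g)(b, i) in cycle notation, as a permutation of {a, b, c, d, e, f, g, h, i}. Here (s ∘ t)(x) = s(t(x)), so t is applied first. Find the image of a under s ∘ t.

b

First apply t: t(a) = h, then s(h) = b. Thus (s ∘ t)(a) = b.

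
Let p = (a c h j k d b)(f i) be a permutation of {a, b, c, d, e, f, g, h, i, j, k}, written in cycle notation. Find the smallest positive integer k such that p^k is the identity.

14

The disjoint cycles have lengths 7, 2, 1, 1.
The order is lcm(7, 2) = 14.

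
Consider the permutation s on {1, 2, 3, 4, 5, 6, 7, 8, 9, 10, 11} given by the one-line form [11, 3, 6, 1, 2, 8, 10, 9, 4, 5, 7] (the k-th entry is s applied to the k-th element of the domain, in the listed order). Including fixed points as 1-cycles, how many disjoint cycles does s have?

1

The cycle decomposition is (1 11 7 10 5 2 3 6 8 9 4), which has 1 cycle (counting 1-cycles).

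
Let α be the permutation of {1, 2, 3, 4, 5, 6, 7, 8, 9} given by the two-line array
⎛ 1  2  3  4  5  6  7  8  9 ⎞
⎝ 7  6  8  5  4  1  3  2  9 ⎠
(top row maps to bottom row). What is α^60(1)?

Tracing 1 → 7 → … returns to 1 after 6 steps, so 1 lies in a 6-cycle (1, 7, 3, 8, 2, 6).
Since the cycle has length 6, α^60 acts on it the same as α^0 (60 mod 6 = 0).
So α^60(1) = 1.

1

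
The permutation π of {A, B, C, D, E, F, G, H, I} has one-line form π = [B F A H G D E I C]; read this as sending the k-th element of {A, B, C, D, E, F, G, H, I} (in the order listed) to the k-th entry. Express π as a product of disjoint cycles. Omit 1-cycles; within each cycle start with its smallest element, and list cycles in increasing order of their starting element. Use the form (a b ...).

(A B F D H I C)(E G)

From A: A → B → F → D → H → I → C → A, closing the cycle (A B F D H I C).
Repeating from the next unused element and collecting all non-trivial cycles gives (A B F D H I C)(E G).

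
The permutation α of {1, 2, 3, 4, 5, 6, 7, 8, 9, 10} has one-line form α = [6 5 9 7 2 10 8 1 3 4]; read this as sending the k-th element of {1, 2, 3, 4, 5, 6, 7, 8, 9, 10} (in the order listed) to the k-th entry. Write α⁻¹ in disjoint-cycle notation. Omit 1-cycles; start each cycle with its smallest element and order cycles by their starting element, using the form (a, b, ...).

(1, 8, 7, 4, 10, 6)(2, 5)(3, 9)

First write α in disjoint cycles: (1, 6, 10, 4, 7, 8)(2, 5)(3, 9).
The inverse reverses every cycle; in canonical form, α⁻¹ = (1, 8, 7, 4, 10, 6)(2, 5)(3, 9).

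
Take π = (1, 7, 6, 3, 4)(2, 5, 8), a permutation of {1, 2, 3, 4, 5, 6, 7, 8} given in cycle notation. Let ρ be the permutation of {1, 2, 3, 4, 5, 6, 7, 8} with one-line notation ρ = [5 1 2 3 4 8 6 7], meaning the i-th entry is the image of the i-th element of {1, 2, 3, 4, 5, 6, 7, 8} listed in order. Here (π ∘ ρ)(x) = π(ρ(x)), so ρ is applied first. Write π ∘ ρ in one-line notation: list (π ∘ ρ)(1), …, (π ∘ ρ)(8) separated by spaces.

8 7 5 4 1 2 3 6

(π ∘ ρ)(x) = π(ρ(x)). Computing each image: π(ρ(1)) = π(5) = 8, π(ρ(2)) = π(1) = 7, π(ρ(3)) = π(2) = 5, π(ρ(4)) = π(3) = 4, π(ρ(5)) = π(4) = 1, π(ρ(6)) = π(8) = 2, π(ρ(7)) = π(6) = 3, π(ρ(8)) = π(7) = 6.
Hence π ∘ ρ = [8 7 5 4 1 2 3 6].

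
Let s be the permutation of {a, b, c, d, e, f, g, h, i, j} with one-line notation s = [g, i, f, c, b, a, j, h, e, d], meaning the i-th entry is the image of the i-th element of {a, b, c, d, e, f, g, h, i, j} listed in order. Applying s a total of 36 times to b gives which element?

Tracing b → i → … returns to b after 3 steps, so b lies in a 3-cycle (b i e).
Since the cycle has length 3, s^36 acts on it the same as s^0 (36 mod 3 = 0).
So s^36(b) = b.

b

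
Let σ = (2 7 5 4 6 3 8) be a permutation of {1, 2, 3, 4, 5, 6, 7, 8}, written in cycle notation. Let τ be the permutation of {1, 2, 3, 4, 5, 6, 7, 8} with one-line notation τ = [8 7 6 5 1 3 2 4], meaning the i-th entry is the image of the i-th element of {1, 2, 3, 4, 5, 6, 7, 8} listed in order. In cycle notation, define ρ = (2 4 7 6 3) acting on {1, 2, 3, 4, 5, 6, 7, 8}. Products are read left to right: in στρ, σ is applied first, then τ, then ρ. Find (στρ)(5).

5

Apply the permutations in order: σ(5) = 4, then τ(4) = 5, then ρ(5) = 5. So (στρ)(5) = 5.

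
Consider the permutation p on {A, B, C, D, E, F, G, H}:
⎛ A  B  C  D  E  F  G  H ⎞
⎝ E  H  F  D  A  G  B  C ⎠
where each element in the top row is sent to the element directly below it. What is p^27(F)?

B

Tracing F → G → … returns to F after 5 steps, so F lies in a 5-cycle (B H C F G).
On a 5-cycle, p^5 is the identity, so p^27 = p^2 there (27 ≡ 2 mod 5).
Advancing 2 steps from F: F → G → B.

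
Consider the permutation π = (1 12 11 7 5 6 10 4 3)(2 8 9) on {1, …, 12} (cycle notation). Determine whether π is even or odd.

The cycle lengths are 9, 3.
A cycle of length ℓ contributes ℓ−1 transpositions, so π is a product of 8 + 2 = 10 transpositions — even.

even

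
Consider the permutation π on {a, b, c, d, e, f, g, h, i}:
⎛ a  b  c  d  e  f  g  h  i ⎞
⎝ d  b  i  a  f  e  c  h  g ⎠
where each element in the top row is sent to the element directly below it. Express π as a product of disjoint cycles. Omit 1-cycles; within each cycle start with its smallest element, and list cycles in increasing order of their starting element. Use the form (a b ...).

(a d)(c i g)(e f)

From a: a → d → a, closing the cycle (a d).
Continuing from each remaining unvisited element yields (a d)(c i g)(e f).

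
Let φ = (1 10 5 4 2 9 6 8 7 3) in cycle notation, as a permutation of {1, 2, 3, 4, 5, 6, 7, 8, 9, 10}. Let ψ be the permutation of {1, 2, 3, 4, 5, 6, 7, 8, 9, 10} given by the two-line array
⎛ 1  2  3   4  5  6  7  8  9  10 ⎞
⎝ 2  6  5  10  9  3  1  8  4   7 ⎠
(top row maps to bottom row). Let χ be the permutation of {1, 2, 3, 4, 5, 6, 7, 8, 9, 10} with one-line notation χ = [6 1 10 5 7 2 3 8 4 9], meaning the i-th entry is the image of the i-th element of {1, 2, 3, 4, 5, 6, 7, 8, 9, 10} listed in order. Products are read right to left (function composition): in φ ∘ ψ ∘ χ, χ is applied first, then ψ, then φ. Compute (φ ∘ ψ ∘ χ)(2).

9

Apply the permutations in order: χ(2) = 1, then ψ(1) = 2, then φ(2) = 9. So (φ ∘ ψ ∘ χ)(2) = 9.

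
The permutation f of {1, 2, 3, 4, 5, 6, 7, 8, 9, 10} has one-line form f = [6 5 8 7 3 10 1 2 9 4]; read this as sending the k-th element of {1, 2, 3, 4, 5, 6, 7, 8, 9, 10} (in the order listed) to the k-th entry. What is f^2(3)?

2

Tracing 3 → 8 → … returns to 3 after 4 steps, so 3 lies in a 4-cycle (2 5 3 8).
Advancing 2 steps from 3: 3 → 8 → 2.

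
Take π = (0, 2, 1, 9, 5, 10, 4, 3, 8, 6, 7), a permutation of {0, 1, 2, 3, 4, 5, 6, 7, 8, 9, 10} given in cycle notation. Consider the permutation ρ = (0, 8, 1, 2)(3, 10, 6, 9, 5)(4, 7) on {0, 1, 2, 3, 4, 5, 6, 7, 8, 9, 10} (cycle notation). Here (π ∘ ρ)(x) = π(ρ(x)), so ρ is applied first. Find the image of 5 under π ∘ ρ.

8

(π ∘ ρ)(5) = π(ρ(5)). ρ(5) = 3, then π(3) = 8. So (π ∘ ρ)(5) = 8.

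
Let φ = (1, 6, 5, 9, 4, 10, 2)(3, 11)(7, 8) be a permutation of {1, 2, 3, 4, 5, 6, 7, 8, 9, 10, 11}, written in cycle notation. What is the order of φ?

14

The disjoint cycles have lengths 7, 2, 2.
The order is lcm(7, 2, 2) = 14.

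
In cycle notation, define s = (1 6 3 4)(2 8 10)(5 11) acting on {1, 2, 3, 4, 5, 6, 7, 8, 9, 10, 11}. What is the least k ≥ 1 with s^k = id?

12

The disjoint cycles have lengths 4, 3, 2, 1, 1.
The order of s is the least common multiple of its cycle lengths: lcm(4, 3, 2) = 12.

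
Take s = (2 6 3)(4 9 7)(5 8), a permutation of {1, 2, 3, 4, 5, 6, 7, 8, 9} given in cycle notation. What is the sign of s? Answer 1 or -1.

The cycle lengths are 3, 3, 2, 1.
A cycle is odd iff its length is even; s has 1 even-length cycle, so sgn(s) = (−1)^1 and s is odd.

-1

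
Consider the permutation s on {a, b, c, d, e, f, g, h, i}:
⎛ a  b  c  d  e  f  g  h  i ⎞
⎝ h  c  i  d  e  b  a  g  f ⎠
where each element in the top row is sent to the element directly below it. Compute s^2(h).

Tracing h → g → … returns to h after 3 steps, so h lies in a 3-cycle (a h g).
Advancing 2 steps from h: h → g → a.

a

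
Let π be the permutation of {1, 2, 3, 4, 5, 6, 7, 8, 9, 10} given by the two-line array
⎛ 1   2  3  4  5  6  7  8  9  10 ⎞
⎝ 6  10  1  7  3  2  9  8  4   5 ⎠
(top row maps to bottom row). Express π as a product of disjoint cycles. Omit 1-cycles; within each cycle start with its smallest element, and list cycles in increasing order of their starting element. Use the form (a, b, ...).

(1, 6, 2, 10, 5, 3)(4, 7, 9)

From 1: 1 → 6 → 2 → 10 → 5 → 3 → 1, closing the cycle (1, 6, 2, 10, 5, 3).
Repeating from the next unused element and collecting all non-trivial cycles gives (1, 6, 2, 10, 5, 3)(4, 7, 9).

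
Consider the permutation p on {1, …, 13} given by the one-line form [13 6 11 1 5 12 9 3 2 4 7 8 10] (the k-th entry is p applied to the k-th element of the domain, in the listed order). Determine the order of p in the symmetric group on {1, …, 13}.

Decomposing into disjoint cycles gives cycle lengths 8, 4, 1.
Since disjoint cycles commute, ord(p) = lcm(8, 4) = 8.

8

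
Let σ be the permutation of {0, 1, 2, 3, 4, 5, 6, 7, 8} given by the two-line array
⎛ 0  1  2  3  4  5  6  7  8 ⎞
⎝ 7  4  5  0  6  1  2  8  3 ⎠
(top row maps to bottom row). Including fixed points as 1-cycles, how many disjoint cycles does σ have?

2

The cycle decomposition is (0, 7, 8, 3)(1, 4, 6, 2, 5), which has 2 cycles (counting 1-cycles).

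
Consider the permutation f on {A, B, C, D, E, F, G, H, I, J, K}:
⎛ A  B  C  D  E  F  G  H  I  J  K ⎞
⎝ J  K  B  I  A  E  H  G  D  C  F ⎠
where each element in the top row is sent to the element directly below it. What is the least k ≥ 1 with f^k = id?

14

Decomposing into disjoint cycles gives cycle lengths 7, 2, 2.
The order is lcm(7, 2, 2) = 14.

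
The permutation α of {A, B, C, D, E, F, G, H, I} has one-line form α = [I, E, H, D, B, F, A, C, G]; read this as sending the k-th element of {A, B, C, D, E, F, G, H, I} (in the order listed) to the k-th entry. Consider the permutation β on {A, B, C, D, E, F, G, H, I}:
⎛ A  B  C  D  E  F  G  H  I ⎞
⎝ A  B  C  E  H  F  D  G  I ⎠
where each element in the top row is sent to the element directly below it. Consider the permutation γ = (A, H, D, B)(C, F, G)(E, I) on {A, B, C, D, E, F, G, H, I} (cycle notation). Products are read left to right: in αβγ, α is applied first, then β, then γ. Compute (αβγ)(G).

Chase G: α(G) = A; β(A) = A; γ(A) = H. Hence (αβγ)(G) = H.

H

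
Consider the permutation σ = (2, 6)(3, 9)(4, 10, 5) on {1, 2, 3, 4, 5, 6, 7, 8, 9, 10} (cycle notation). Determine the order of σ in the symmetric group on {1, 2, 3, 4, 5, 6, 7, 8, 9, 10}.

The cycle type of σ is (3, 2, 2, 1, 1, 1).
The order of σ is the least common multiple of its cycle lengths: lcm(3, 2, 2) = 6.

6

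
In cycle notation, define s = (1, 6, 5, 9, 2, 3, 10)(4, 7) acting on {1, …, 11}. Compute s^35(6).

6 lies in the 7-cycle (1, 6, 5, 9, 2, 3, 10).
On a 7-cycle, s^7 is the identity, so s^35 = s^0 there (35 ≡ 0 mod 7).
So s^35(6) = 6.

6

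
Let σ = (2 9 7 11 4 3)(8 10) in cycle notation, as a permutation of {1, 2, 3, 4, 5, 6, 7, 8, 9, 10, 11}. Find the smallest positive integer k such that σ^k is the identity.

The cycle type of σ is (6, 2, 1, 1, 1).
The order is lcm(6, 2) = 6.

6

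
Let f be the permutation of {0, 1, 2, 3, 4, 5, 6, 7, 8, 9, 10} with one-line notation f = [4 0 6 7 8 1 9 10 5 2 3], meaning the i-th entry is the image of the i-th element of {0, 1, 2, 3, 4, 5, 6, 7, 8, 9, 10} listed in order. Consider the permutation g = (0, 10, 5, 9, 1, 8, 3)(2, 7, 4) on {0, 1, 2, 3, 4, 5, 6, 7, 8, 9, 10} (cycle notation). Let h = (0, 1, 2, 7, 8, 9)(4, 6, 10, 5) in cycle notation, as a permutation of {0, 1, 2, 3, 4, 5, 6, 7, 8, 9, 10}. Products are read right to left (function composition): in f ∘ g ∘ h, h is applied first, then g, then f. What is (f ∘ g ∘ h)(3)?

4

Apply the permutations in order: h(3) = 3, then g(3) = 0, then f(0) = 4. So (f ∘ g ∘ h)(3) = 4.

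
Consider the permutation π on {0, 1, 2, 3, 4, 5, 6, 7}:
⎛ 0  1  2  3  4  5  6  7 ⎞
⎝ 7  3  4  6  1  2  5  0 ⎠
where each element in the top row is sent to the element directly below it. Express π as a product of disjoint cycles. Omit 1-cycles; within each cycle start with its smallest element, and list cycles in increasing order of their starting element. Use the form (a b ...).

(0 7)(1 3 6 5 2 4)

Iterating π from 0 gives 0 → 7 → 0; that is the 2-cycle (0 7).
Repeating from the next unused element and collecting all non-trivial cycles gives (0 7)(1 3 6 5 2 4).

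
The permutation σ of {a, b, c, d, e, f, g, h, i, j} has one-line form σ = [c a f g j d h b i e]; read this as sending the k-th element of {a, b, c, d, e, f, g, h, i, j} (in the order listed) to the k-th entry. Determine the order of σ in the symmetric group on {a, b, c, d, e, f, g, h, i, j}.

Writing σ as disjoint cycles, the cycle lengths are 7, 2, 1.
Since disjoint cycles commute, ord(σ) = lcm(7, 2) = 14.

14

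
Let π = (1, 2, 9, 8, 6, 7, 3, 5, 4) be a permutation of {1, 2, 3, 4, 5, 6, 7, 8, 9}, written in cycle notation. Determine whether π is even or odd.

The cycle lengths are 9.
A cycle is odd iff its length is even; π has 0 even-length cycles, so sgn(π) = (−1)^0 and π is even.

even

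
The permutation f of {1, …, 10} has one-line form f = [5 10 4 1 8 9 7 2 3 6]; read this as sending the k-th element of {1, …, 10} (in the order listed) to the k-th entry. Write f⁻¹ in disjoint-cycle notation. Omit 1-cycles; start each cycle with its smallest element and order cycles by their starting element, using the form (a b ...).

First write f in disjoint cycles: (1 5 8 2 10 6 9 3 4).
The inverse reverses every cycle; in canonical form, f⁻¹ = (1 4 3 9 6 10 2 8 5).

(1 4 3 9 6 10 2 8 5)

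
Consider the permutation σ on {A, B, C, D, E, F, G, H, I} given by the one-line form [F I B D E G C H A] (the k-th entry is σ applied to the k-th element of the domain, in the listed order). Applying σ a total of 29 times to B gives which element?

Tracing B → I → … returns to B after 6 steps, so B lies in a 6-cycle (A F G C B I).
On a 6-cycle, σ^6 is the identity, so σ^29 = σ^5 there (29 ≡ 5 mod 6).
Advancing 5 steps from B: B → I → A → F → G → C.

C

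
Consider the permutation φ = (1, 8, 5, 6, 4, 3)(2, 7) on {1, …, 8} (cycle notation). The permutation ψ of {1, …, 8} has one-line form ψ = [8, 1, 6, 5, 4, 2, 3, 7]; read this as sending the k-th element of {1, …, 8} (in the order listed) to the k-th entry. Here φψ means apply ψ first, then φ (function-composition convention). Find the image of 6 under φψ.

First apply ψ: ψ(6) = 2, then φ(2) = 7. Thus (φψ)(6) = 7.

7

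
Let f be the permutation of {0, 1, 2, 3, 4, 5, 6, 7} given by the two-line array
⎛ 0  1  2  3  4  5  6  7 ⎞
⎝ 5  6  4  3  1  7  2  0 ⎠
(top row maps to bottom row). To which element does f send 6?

2

The entry below 6 in the array is 2, so f(6) = 2.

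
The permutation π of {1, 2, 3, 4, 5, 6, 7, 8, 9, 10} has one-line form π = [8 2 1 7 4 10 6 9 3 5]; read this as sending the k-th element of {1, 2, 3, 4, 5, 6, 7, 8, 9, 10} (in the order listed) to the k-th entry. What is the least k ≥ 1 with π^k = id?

Writing π as disjoint cycles, the cycle lengths are 5, 4, 1.
The order of π is the least common multiple of its cycle lengths: lcm(5, 4) = 20.

20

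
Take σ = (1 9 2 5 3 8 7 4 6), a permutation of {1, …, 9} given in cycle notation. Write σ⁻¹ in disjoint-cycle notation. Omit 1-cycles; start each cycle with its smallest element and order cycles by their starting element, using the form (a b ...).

(1 6 4 7 8 3 5 2 9)

If σ sends a → b within a cycle, σ⁻¹ sends b → a; equivalently, reverse each cycle.
Reversing each cycle of σ and rotating so the smallest element leads gives (1 6 4 7 8 3 5 2 9).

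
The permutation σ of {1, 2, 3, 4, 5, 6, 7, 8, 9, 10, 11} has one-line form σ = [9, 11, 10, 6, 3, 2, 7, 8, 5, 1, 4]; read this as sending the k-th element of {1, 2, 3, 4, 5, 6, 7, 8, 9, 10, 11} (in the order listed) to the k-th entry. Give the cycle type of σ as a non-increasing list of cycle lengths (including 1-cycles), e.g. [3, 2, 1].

The disjoint cycles are (1 9 5 3 10)(2 11 4 6)(7)(8), with lengths 5, 4, 1, 1 in non-increasing order.

[5, 4, 1, 1]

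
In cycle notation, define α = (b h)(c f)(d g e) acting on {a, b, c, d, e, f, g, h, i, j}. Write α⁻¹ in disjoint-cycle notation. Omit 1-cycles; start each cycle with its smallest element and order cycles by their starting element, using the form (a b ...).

If α sends a → b within a cycle, α⁻¹ sends b → a; equivalently, reverse each cycle.
Reversing each cycle of α and rotating so the smallest element leads gives (b h)(c f)(d e g).

(b h)(c f)(d e g)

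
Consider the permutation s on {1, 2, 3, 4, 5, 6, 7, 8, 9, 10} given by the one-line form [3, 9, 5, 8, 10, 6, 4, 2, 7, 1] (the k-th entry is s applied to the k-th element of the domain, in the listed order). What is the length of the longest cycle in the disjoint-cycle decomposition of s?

5

Decomposing into disjoint cycles gives (1 3 5 10)(2 9 7 4 8); the longest has length 5.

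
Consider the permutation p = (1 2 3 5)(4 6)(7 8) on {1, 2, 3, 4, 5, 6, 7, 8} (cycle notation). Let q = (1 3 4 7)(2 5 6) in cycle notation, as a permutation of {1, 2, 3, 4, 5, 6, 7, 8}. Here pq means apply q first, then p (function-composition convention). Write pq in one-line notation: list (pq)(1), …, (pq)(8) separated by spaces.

(pq)(x) = p(q(x)). Computing each image: p(q(1)) = p(3) = 5, p(q(2)) = p(5) = 1, p(q(3)) = p(4) = 6, p(q(4)) = p(7) = 8, p(q(5)) = p(6) = 4, p(q(6)) = p(2) = 3, p(q(7)) = p(1) = 2, p(q(8)) = p(8) = 7.
Hence pq = [5 1 6 8 4 3 2 7].

5 1 6 8 4 3 2 7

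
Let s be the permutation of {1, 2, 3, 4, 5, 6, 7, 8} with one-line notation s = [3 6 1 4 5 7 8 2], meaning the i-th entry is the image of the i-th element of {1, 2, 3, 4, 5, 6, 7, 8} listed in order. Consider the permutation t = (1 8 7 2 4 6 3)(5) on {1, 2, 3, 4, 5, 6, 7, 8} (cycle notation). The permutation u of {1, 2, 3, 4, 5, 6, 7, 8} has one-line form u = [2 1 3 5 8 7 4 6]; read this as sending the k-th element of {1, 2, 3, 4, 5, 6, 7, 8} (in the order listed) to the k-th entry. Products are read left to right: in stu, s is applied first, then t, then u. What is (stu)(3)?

6

(stu)(3) = u(t(s(3))). s(3) = 1, then t(1) = 8, then u(8) = 6, so the result is 6.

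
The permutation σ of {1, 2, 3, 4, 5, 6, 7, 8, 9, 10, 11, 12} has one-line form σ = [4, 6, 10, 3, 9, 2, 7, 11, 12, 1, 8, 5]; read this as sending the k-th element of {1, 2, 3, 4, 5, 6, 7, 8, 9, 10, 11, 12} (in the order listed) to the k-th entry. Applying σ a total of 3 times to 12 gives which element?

Tracing 12 → 5 → … returns to 12 after 3 steps, so 12 lies in a 3-cycle (5 9 12).
On a 3-cycle, σ^3 is the identity, so σ^3 = σ^0 there (3 ≡ 0 mod 3).
So σ^3(12) = 12.

12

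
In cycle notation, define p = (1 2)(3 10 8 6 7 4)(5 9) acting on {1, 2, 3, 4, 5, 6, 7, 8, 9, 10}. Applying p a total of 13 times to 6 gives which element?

6 lies in the 6-cycle (3 10 8 6 7 4).
Since the cycle has length 6, p^13 acts on it the same as p^1 (13 mod 6 = 1).
Advancing 1 step from 6: 6 → 7.

7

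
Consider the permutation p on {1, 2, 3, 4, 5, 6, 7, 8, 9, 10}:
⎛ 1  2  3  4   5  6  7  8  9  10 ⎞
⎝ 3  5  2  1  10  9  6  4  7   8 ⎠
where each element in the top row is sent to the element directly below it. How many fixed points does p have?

No element satisfies p(x) = x, so there are 0 fixed points.

0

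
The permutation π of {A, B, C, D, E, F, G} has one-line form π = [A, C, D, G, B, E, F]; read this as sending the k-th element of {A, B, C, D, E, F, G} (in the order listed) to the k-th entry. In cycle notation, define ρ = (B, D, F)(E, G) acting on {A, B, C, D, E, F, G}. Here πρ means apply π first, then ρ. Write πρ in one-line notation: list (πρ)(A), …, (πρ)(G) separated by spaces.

A C F E D G B

For each element, apply π then ρ: A → A → A; B → C → C; C → D → F; D → G → E; E → B → D; F → E → G; G → F → B.
So πρ in one-line form is A C F E D G B.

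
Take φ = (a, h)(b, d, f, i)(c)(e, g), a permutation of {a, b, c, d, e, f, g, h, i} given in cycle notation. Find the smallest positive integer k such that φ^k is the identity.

The cycle type of φ is (4, 2, 2, 1).
Since disjoint cycles commute, ord(φ) = lcm(4, 2, 2) = 4.

4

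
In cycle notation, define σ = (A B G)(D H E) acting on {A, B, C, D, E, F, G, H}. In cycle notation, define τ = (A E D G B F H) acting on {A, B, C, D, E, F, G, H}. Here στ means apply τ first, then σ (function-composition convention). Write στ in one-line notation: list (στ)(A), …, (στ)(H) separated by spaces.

(στ)(x) = σ(τ(x)). Computing each image: σ(τ(A)) = σ(E) = D, σ(τ(B)) = σ(F) = F, σ(τ(C)) = σ(C) = C, σ(τ(D)) = σ(G) = A, σ(τ(E)) = σ(D) = H, σ(τ(F)) = σ(H) = E, σ(τ(G)) = σ(B) = G, σ(τ(H)) = σ(A) = B.
Hence στ = [D F C A H E G B].

D F C A H E G B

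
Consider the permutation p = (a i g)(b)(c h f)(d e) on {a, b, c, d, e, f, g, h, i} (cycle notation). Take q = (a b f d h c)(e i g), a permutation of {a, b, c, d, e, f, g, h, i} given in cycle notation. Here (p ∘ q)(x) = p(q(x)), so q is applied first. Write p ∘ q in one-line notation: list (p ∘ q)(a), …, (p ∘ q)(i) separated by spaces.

(p ∘ q)(x) = p(q(x)). Computing each image: p(q(a)) = p(b) = b, p(q(b)) = p(f) = c, p(q(c)) = p(a) = i, p(q(d)) = p(h) = f, p(q(e)) = p(i) = g, p(q(f)) = p(d) = e, p(q(g)) = p(e) = d, p(q(h)) = p(c) = h, p(q(i)) = p(g) = a.
Hence p ∘ q = [b c i f g e d h a].

b c i f g e d h a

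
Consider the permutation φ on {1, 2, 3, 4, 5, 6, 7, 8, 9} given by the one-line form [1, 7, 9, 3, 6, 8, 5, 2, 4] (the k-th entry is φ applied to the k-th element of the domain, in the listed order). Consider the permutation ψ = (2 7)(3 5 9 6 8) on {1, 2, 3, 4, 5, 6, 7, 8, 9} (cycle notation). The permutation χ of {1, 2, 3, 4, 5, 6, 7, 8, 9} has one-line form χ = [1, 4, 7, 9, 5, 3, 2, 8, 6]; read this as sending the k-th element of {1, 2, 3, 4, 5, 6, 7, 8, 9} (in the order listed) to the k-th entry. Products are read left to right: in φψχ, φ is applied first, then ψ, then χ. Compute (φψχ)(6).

7

(φψχ)(6) = χ(ψ(φ(6))). φ(6) = 8, then ψ(8) = 3, then χ(3) = 7, so the result is 7.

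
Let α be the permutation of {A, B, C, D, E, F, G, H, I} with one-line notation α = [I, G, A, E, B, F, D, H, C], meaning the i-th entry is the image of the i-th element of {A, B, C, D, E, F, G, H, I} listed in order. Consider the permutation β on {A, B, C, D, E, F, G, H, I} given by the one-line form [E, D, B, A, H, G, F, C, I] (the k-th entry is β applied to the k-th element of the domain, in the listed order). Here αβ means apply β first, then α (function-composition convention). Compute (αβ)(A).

B

β(A) = E, then α(E) = B; composing gives (αβ)(A) = B.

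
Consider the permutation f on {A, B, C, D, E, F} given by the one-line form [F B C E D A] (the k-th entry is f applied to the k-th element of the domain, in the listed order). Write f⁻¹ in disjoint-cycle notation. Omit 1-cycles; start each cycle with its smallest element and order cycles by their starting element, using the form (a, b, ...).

First write f in disjoint cycles: (A, F)(D, E).
The inverse reverses every cycle; in canonical form, f⁻¹ = (A, F)(D, E).

(A, F)(D, E)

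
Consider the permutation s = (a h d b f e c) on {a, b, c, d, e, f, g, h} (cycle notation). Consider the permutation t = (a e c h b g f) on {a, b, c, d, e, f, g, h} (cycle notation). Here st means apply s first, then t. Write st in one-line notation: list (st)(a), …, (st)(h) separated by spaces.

b a e g h c f d

(st)(x) = t(s(x)). Computing each image: t(s(a)) = t(h) = b, t(s(b)) = t(f) = a, t(s(c)) = t(a) = e, t(s(d)) = t(b) = g, t(s(e)) = t(c) = h, t(s(f)) = t(e) = c, t(s(g)) = t(g) = f, t(s(h)) = t(d) = d.
Hence st = [b a e g h c f d].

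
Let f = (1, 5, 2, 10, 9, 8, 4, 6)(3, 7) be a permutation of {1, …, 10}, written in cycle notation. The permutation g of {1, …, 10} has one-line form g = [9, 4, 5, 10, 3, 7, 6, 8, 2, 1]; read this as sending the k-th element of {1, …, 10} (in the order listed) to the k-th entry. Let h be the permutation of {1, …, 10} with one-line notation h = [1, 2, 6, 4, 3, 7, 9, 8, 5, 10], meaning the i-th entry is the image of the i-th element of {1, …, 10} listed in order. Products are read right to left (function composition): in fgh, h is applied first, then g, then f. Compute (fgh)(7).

10

(fgh)(7) = f(g(h(7))). h(7) = 9, then g(9) = 2, then f(2) = 10, so the result is 10.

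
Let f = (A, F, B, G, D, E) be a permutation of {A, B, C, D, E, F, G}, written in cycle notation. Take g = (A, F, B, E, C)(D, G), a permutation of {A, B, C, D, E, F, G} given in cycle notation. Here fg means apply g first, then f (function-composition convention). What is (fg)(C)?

g(C) = A, then f(A) = F; composing gives (fg)(C) = F.

F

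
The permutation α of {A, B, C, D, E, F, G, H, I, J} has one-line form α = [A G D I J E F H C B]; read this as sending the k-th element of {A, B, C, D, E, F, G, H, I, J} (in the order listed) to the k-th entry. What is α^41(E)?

Tracing E → J → … returns to E after 5 steps, so E lies in a 5-cycle (B G F E J).
Since the cycle has length 5, α^41 acts on it the same as α^1 (41 mod 5 = 1).
Stepping 1 place around the cycle: E → J.

J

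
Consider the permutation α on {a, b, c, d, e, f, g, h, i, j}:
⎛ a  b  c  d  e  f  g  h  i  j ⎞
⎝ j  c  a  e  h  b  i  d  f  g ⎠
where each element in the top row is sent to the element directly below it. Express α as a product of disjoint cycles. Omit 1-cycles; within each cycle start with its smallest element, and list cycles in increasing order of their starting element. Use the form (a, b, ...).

(a, j, g, i, f, b, c)(d, e, h)

From a: a → j → g → i → f → b → c → a, closing the cycle (a, j, g, i, f, b, c).
Continuing from each remaining unvisited element yields (a, j, g, i, f, b, c)(d, e, h).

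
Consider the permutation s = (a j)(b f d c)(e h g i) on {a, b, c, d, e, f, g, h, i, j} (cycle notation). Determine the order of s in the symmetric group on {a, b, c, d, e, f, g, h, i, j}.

4

The disjoint cycles have lengths 4, 4, 2.
The order of s is the least common multiple of its cycle lengths: lcm(4, 4, 2) = 4.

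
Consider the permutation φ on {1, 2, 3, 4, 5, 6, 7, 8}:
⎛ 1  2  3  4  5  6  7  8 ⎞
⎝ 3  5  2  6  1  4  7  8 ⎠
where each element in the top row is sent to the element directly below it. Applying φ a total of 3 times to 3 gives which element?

1

Tracing 3 → 2 → … returns to 3 after 4 steps, so 3 lies in a 4-cycle (1 3 2 5).
Stepping 3 places around the cycle: 3 → 2 → 5 → 1.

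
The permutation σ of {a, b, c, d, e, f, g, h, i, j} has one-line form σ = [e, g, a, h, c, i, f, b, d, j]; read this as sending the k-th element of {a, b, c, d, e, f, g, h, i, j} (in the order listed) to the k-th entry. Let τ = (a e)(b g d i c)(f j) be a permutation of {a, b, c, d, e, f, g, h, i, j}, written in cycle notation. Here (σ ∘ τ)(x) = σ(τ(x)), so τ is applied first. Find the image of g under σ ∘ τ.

(σ ∘ τ)(g) = σ(τ(g)). τ(g) = d, then σ(d) = h. So (σ ∘ τ)(g) = h.

h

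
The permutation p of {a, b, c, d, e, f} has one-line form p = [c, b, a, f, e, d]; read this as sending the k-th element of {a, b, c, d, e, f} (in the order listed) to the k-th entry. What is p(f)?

d

f is element number 6 of the domain, and entry number 6 of the one-line form is d, so p(f) = d.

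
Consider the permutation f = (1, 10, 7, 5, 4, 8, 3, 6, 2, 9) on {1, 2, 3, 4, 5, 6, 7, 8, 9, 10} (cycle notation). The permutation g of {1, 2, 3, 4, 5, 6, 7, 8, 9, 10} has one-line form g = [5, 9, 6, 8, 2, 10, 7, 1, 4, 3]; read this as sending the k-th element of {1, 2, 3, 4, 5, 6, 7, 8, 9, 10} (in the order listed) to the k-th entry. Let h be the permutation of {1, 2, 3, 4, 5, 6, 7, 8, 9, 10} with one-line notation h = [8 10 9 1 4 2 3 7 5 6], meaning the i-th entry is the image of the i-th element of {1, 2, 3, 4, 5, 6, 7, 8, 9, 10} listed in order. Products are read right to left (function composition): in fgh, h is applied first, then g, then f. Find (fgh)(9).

9

(fgh)(9) = f(g(h(9))). h(9) = 5, then g(5) = 2, then f(2) = 9, so the result is 9.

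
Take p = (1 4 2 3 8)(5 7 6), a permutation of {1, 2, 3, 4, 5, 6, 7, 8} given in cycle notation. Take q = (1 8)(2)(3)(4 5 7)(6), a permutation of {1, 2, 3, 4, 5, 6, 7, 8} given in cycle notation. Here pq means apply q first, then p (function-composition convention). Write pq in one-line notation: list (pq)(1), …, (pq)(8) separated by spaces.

(pq)(x) = p(q(x)). Computing each image: p(q(1)) = p(8) = 1, p(q(2)) = p(2) = 3, p(q(3)) = p(3) = 8, p(q(4)) = p(5) = 7, p(q(5)) = p(7) = 6, p(q(6)) = p(6) = 5, p(q(7)) = p(4) = 2, p(q(8)) = p(1) = 4.
Hence pq = [1 3 8 7 6 5 2 4].

1 3 8 7 6 5 2 4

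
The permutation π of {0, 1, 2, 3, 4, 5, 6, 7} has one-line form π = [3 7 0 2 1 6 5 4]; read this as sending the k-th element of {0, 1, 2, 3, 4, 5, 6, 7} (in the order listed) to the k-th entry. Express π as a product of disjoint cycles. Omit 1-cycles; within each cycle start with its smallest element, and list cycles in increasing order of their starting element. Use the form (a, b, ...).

(0, 3, 2)(1, 7, 4)(5, 6)

From 0: 0 → 3 → 2 → 0, closing the cycle (0, 3, 2).
Continuing from each remaining unvisited element yields (0, 3, 2)(1, 7, 4)(5, 6).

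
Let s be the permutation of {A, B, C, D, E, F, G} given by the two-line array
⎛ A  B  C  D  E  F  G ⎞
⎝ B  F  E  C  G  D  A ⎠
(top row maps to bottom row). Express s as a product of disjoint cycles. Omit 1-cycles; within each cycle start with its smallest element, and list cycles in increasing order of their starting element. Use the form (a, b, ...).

(A, B, F, D, C, E, G)

From A: A → B → F → D → C → E → G → A, closing the cycle (A, B, F, D, C, E, G).
Continuing from each remaining unvisited element yields (A, B, F, D, C, E, G).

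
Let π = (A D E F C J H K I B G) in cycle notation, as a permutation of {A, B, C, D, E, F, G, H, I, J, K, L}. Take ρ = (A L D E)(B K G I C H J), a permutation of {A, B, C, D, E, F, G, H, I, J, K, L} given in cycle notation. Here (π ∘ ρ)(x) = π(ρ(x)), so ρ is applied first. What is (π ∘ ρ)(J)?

G

ρ(J) = B, then π(B) = G; composing gives (π ∘ ρ)(J) = G.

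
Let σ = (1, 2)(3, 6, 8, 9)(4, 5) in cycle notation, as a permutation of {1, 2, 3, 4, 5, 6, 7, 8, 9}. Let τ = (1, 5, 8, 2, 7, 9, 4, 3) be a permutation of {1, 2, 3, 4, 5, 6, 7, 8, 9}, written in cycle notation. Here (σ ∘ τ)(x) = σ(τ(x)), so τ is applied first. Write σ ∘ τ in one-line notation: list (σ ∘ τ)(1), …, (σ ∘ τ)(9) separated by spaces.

4 7 2 6 9 8 3 1 5

(σ ∘ τ)(x) = σ(τ(x)). Computing each image: σ(τ(1)) = σ(5) = 4, σ(τ(2)) = σ(7) = 7, σ(τ(3)) = σ(1) = 2, σ(τ(4)) = σ(3) = 6, σ(τ(5)) = σ(8) = 9, σ(τ(6)) = σ(6) = 8, σ(τ(7)) = σ(9) = 3, σ(τ(8)) = σ(2) = 1, σ(τ(9)) = σ(4) = 5.
Hence σ ∘ τ = [4 7 2 6 9 8 3 1 5].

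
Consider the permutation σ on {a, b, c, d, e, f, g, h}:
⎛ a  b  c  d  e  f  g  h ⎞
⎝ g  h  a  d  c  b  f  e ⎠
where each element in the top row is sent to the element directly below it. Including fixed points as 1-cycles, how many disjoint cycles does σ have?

2

The cycle decomposition is (a, g, f, b, h, e, c)(d), which has 2 cycles (counting 1-cycles).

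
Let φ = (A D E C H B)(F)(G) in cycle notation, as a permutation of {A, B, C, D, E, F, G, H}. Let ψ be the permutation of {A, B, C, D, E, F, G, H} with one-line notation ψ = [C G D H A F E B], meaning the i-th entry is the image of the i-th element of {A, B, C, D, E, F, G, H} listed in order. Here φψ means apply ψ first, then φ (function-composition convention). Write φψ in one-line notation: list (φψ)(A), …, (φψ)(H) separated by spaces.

H G E B D F C A

Chase each element through ψ then φ: A → C → H; B → G → G; C → D → E; D → H → B; E → A → D; F → F → F; G → E → C; H → B → A.
Collecting the images, φψ = [H G E B D F C A].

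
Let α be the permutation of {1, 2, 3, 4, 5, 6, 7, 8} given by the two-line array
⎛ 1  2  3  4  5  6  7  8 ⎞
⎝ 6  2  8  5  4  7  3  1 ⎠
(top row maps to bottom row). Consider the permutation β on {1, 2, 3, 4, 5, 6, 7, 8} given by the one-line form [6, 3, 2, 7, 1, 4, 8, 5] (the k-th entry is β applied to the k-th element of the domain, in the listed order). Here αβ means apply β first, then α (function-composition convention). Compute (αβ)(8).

4

β(8) = 5, then α(5) = 4; composing gives (αβ)(8) = 4.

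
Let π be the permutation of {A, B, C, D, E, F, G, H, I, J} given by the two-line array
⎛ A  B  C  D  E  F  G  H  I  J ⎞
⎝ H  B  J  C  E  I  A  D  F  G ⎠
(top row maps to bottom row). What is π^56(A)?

Tracing A → H → … returns to A after 6 steps, so A lies in a 6-cycle (A, H, D, C, J, G).
Since the cycle has length 6, π^56 acts on it the same as π^2 (56 mod 6 = 2).
Advancing 2 steps from A: A → H → D.

D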